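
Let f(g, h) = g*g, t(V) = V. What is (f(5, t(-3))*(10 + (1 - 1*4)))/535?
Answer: 35/107 ≈ 0.32710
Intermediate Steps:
f(g, h) = g²
(f(5, t(-3))*(10 + (1 - 1*4)))/535 = (5²*(10 + (1 - 1*4)))/535 = (25*(10 + (1 - 4)))*(1/535) = (25*(10 - 3))*(1/535) = (25*7)*(1/535) = 175*(1/535) = 35/107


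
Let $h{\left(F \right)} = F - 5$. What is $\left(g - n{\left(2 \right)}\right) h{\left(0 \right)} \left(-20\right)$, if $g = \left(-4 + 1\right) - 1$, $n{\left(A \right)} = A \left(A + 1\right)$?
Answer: $-1000$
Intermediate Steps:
$h{\left(F \right)} = -5 + F$ ($h{\left(F \right)} = F - 5 = -5 + F$)
$n{\left(A \right)} = A \left(1 + A\right)$
$g = -4$ ($g = -3 - 1 = -4$)
$\left(g - n{\left(2 \right)}\right) h{\left(0 \right)} \left(-20\right) = \left(-4 - 2 \left(1 + 2\right)\right) \left(-5 + 0\right) \left(-20\right) = \left(-4 - 2 \cdot 3\right) \left(-5\right) \left(-20\right) = \left(-4 - 6\right) \left(-5\right) \left(-20\right) = \left(-10\right) \left(-5\right) \left(-20\right) = 50 \left(-20\right) = -1000$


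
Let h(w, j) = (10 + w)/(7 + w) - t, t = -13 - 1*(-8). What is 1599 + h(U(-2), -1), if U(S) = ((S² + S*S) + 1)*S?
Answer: 17652/11 ≈ 1604.7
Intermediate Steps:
t = -5 (t = -13 + 8 = -5)
U(S) = S*(1 + 2*S²) (U(S) = ((S² + S²) + 1)*S = (2*S² + 1)*S = (1 + 2*S²)*S = S*(1 + 2*S²))
h(w, j) = 5 + (10 + w)/(7 + w) (h(w, j) = (10 + w)/(7 + w) - 1*(-5) = (10 + w)/(7 + w) + 5 = 5 + (10 + w)/(7 + w))
1599 + h(U(-2), -1) = 1599 + 3*(15 + 2*(-2 + 2*(-2)³))/(7 + (-2 + 2*(-2)³)) = 1599 + 3*(15 + 2*(-2 + 2*(-8)))/(7 + (-2 + 2*(-8))) = 1599 + 3*(15 + 2*(-2 - 16))/(7 + (-2 - 16)) = 1599 + 3*(15 + 2*(-18))/(7 - 18) = 1599 + 3*(15 - 36)/(-11) = 1599 + 3*(-1/11)*(-21) = 1599 + 63/11 = 17652/11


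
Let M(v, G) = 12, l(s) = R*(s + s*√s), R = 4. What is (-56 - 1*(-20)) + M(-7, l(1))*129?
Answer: 1512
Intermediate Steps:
l(s) = 4*s + 4*s^(3/2) (l(s) = 4*(s + s*√s) = 4*(s + s^(3/2)) = 4*s + 4*s^(3/2))
(-56 - 1*(-20)) + M(-7, l(1))*129 = (-56 - 1*(-20)) + 12*129 = (-56 + 20) + 1548 = -36 + 1548 = 1512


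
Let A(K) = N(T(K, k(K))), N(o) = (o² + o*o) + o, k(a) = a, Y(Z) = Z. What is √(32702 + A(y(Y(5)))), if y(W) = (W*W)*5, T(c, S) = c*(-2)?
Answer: 2*√39363 ≈ 396.80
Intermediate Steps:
T(c, S) = -2*c
y(W) = 5*W² (y(W) = W²*5 = 5*W²)
N(o) = o + 2*o² (N(o) = (o² + o²) + o = 2*o² + o = o + 2*o²)
A(K) = -2*K*(1 - 4*K) (A(K) = (-2*K)*(1 + 2*(-2*K)) = (-2*K)*(1 - 4*K) = -2*K*(1 - 4*K))
√(32702 + A(y(Y(5)))) = √(32702 + 2*(5*5²)*(-1 + 4*(5*5²))) = √(32702 + 2*(5*25)*(-1 + 4*(5*25))) = √(32702 + 2*125*(-1 + 4*125)) = √(32702 + 2*125*(-1 + 500)) = √(32702 + 2*125*499) = √(32702 + 124750) = √157452 = 2*√39363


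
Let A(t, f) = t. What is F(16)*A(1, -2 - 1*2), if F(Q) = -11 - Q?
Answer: -27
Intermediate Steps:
F(16)*A(1, -2 - 1*2) = (-11 - 1*16)*1 = (-11 - 16)*1 = -27*1 = -27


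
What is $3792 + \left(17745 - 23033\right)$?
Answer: $-1496$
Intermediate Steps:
$3792 + \left(17745 - 23033\right) = 3792 - 5288 = -1496$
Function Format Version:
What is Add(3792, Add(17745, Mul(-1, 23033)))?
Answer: -1496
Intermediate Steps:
Add(3792, Add(17745, Mul(-1, 23033))) = Add(3792, Add(17745, -23033)) = Add(3792, -5288) = -1496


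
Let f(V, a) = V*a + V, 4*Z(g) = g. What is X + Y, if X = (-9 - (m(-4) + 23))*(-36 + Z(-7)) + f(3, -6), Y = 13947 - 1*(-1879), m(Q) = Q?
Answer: 16868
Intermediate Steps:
Z(g) = g/4
f(V, a) = V + V*a
Y = 15826 (Y = 13947 + 1879 = 15826)
X = 1042 (X = (-9 - (-4 + 23))*(-36 + (1/4)*(-7)) + 3*(1 - 6) = (-9 - 1*19)*(-36 - 7/4) + 3*(-5) = (-9 - 19)*(-151/4) - 15 = -28*(-151/4) - 15 = 1057 - 15 = 1042)
X + Y = 1042 + 15826 = 16868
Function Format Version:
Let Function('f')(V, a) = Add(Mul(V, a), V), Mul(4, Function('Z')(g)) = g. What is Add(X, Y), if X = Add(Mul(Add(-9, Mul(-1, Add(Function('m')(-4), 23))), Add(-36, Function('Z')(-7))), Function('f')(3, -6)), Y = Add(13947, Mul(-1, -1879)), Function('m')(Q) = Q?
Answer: 16868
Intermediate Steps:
Function('Z')(g) = Mul(Rational(1, 4), g)
Function('f')(V, a) = Add(V, Mul(V, a))
Y = 15826 (Y = Add(13947, 1879) = 15826)
X = 1042 (X = Add(Mul(Add(-9, Mul(-1, Add(-4, 23))), Add(-36, Mul(Rational(1, 4), -7))), Mul(3, Add(1, -6))) = Add(Mul(Add(-9, Mul(-1, 19)), Add(-36, Rational(-7, 4))), Mul(3, -5)) = Add(Mul(Add(-9, -19), Rational(-151, 4)), -15) = Add(Mul(-28, Rational(-151, 4)), -15) = Add(1057, -15) = 1042)
Add(X, Y) = Add(1042, 15826) = 16868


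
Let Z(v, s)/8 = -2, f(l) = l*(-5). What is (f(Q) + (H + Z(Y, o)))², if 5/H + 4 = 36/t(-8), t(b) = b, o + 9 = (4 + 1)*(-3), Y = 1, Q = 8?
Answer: 925444/289 ≈ 3202.2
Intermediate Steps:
f(l) = -5*l
o = -24 (o = -9 + (4 + 1)*(-3) = -9 + 5*(-3) = -9 - 15 = -24)
Z(v, s) = -16 (Z(v, s) = 8*(-2) = -16)
H = -10/17 (H = 5/(-4 + 36/(-8)) = 5/(-4 + 36*(-⅛)) = 5/(-4 - 9/2) = 5/(-17/2) = 5*(-2/17) = -10/17 ≈ -0.58823)
(f(Q) + (H + Z(Y, o)))² = (-5*8 + (-10/17 - 16))² = (-40 - 282/17)² = (-962/17)² = 925444/289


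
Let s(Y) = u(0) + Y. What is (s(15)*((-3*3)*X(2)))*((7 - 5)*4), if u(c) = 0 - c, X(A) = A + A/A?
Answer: -3240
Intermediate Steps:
X(A) = 1 + A (X(A) = A + 1 = 1 + A)
u(c) = -c
s(Y) = Y (s(Y) = -1*0 + Y = 0 + Y = Y)
(s(15)*((-3*3)*X(2)))*((7 - 5)*4) = (15*((-3*3)*(1 + 2)))*((7 - 5)*4) = (15*(-9*3))*(2*4) = (15*(-27))*8 = -405*8 = -3240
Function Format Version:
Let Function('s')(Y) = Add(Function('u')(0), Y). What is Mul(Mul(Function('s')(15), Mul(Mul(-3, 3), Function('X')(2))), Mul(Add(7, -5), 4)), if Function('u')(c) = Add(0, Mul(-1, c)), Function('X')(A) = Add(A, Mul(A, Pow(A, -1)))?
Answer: -3240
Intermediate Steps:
Function('X')(A) = Add(1, A) (Function('X')(A) = Add(A, 1) = Add(1, A))
Function('u')(c) = Mul(-1, c)
Function('s')(Y) = Y (Function('s')(Y) = Add(Mul(-1, 0), Y) = Add(0, Y) = Y)
Mul(Mul(Function('s')(15), Mul(Mul(-3, 3), Function('X')(2))), Mul(Add(7, -5), 4)) = Mul(Mul(15, Mul(Mul(-3, 3), Add(1, 2))), Mul(Add(7, -5), 4)) = Mul(Mul(15, Mul(-9, 3)), Mul(2, 4)) = Mul(Mul(15, -27), 8) = Mul(-405, 8) = -3240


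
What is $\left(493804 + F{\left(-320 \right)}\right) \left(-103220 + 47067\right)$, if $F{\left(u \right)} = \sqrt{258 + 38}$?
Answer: $-27728576012 - 112306 \sqrt{74} \approx -2.773 \cdot 10^{10}$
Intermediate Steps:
$F{\left(u \right)} = 2 \sqrt{74}$ ($F{\left(u \right)} = \sqrt{296} = 2 \sqrt{74}$)
$\left(493804 + F{\left(-320 \right)}\right) \left(-103220 + 47067\right) = \left(493804 + 2 \sqrt{74}\right) \left(-103220 + 47067\right) = \left(493804 + 2 \sqrt{74}\right) \left(-56153\right) = -27728576012 - 112306 \sqrt{74}$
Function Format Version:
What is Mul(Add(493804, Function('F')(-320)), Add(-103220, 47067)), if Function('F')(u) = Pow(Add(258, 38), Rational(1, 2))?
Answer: Add(-27728576012, Mul(-112306, Pow(74, Rational(1, 2)))) ≈ -2.7730e+10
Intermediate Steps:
Function('F')(u) = Mul(2, Pow(74, Rational(1, 2))) (Function('F')(u) = Pow(296, Rational(1, 2)) = Mul(2, Pow(74, Rational(1, 2))))
Mul(Add(493804, Function('F')(-320)), Add(-103220, 47067)) = Mul(Add(493804, Mul(2, Pow(74, Rational(1, 2)))), Add(-103220, 47067)) = Mul(Add(493804, Mul(2, Pow(74, Rational(1, 2)))), -56153) = Add(-27728576012, Mul(-112306, Pow(74, Rational(1, 2))))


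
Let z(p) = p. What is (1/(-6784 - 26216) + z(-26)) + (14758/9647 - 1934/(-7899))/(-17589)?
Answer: -34848258586263049/1340310874617000 ≈ -26.000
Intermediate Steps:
(1/(-6784 - 26216) + z(-26)) + (14758/9647 - 1934/(-7899))/(-17589) = (1/(-6784 - 26216) - 26) + (14758/9647 - 1934/(-7899))/(-17589) = (1/(-33000) - 26) + (14758*(1/9647) - 1934*(-1/7899))*(-1/17589) = (-1/33000 - 26) + (14758/9647 + 1934/7899)*(-1/17589) = -858001/33000 + (135230740/76201653)*(-1/17589) = -858001/33000 - 135230740/1340310874617 = -34848258586263049/1340310874617000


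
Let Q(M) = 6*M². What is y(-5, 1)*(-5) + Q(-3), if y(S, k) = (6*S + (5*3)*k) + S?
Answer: 154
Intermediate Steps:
y(S, k) = 7*S + 15*k (y(S, k) = (6*S + 15*k) + S = 7*S + 15*k)
y(-5, 1)*(-5) + Q(-3) = (7*(-5) + 15*1)*(-5) + 6*(-3)² = (-35 + 15)*(-5) + 6*9 = -20*(-5) + 54 = 100 + 54 = 154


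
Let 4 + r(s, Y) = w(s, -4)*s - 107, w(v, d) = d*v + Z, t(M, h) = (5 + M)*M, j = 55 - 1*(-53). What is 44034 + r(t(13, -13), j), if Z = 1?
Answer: -174867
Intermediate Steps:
j = 108 (j = 55 + 53 = 108)
t(M, h) = M*(5 + M)
w(v, d) = 1 + d*v (w(v, d) = d*v + 1 = 1 + d*v)
r(s, Y) = -111 + s*(1 - 4*s) (r(s, Y) = -4 + ((1 - 4*s)*s - 107) = -4 + (s*(1 - 4*s) - 107) = -4 + (-107 + s*(1 - 4*s)) = -111 + s*(1 - 4*s))
44034 + r(t(13, -13), j) = 44034 + (-111 + 13*(5 + 13) - 4*169*(5 + 13)**2) = 44034 + (-111 + 13*18 - 4*(13*18)**2) = 44034 + (-111 + 234 - 4*234**2) = 44034 + (-111 + 234 - 4*54756) = 44034 + (-111 + 234 - 219024) = 44034 - 218901 = -174867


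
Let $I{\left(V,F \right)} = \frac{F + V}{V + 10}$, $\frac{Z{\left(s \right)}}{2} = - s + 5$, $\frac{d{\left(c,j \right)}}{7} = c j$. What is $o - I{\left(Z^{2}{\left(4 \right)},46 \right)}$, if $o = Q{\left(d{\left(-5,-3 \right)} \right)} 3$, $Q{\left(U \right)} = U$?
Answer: $\frac{2180}{7} \approx 311.43$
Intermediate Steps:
$d{\left(c,j \right)} = 7 c j$
$Z{\left(s \right)} = 10 - 2 s$ ($Z{\left(s \right)} = 2 \left(- s + 5\right) = 2 \left(5 - s\right) = 10 - 2 s$)
$I{\left(V,F \right)} = \frac{F + V}{10 + V}$
$o = 315$ ($o = 7 \left(-5\right) \left(-3\right) 3 = 105 \cdot 3 = 315$)
$o - I{\left(Z^{2}{\left(4 \right)},46 \right)} = 315 - \frac{46 + \left(10 - 8\right)^{2}}{10 + \left(10 - 8\right)^{2}} = 315 - \frac{46 + 2^{2}}{10 + 2^{2}} = 315 - \frac{46 + 4}{10 + 4} = 315 - \frac{1}{14} \cdot 50 = 315 - \frac{25}{7} = \frac{2180}{7}$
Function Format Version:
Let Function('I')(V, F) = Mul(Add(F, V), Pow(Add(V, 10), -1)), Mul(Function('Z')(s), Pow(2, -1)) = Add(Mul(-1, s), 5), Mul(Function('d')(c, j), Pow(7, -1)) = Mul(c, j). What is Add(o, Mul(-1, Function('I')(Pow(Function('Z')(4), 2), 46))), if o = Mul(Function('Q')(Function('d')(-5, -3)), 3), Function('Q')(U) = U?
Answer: Rational(2180, 7) ≈ 311.43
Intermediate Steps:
Function('d')(c, j) = Mul(7, c, j) (Function('d')(c, j) = Mul(7, Mul(c, j)) = Mul(7, c, j))
Function('Z')(s) = Add(10, Mul(-2, s)) (Function('Z')(s) = Mul(2, Add(Mul(-1, s), 5)) = Mul(2, Add(5, Mul(-1, s))) = Add(10, Mul(-2, s)))
Function('I')(V, F) = Mul(Pow(Add(10, V), -1), Add(F, V)) (Function('I')(V, F) = Mul(Add(F, V), Pow(Add(10, V), -1)) = Mul(Pow(Add(10, V), -1), Add(F, V)))
o = 315 (o = Mul(Mul(7, -5, -3), 3) = Mul(105, 3) = 315)
Add(o, Mul(-1, Function('I')(Pow(Function('Z')(4), 2), 46))) = Add(315, Mul(-1, Mul(Pow(Add(10, Pow(Add(10, Mul(-2, 4)), 2)), -1), Add(46, Pow(Add(10, Mul(-2, 4)), 2))))) = Add(315, Mul(-1, Mul(Pow(Add(10, Pow(Add(10, -8), 2)), -1), Add(46, Pow(Add(10, -8), 2))))) = Add(315, Mul(-1, Mul(Pow(Add(10, Pow(2, 2)), -1), Add(46, Pow(2, 2))))) = Add(315, Mul(-1, Mul(Pow(Add(10, 4), -1), Add(46, 4)))) = Add(315, Mul(-1, Mul(Pow(14, -1), 50))) = Add(315, Mul(-1, Mul(Rational(1, 14), 50))) = Add(315, Mul(-1, Rational(25, 7))) = Add(315, Rational(-25, 7)) = Rational(2180, 7)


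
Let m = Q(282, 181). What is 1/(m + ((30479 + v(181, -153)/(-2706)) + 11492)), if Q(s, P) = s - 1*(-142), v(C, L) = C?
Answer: 2706/114720689 ≈ 2.3588e-5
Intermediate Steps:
Q(s, P) = 142 + s (Q(s, P) = s + 142 = 142 + s)
m = 424 (m = 142 + 282 = 424)
1/(m + ((30479 + v(181, -153)/(-2706)) + 11492)) = 1/(424 + ((30479 + 181/(-2706)) + 11492)) = 1/(424 + ((30479 + 181*(-1/2706)) + 11492)) = 1/(424 + ((30479 - 181/2706) + 11492)) = 1/(424 + (82475993/2706 + 11492)) = 1/(424 + 113573345/2706) = 1/(114720689/2706) = 2706/114720689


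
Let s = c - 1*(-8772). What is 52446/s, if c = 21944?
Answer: 26223/15358 ≈ 1.7074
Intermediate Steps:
s = 30716 (s = 21944 - 1*(-8772) = 21944 + 8772 = 30716)
52446/s = 52446/30716 = 52446*(1/30716) = 26223/15358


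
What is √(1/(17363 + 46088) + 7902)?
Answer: √31813684390153/63451 ≈ 88.893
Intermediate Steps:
√(1/(17363 + 46088) + 7902) = √(1/63451 + 7902) = √(501389803/63451) = √31813684390153/63451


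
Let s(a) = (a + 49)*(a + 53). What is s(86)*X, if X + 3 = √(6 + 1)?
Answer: -56295 + 18765*√7 ≈ -6647.5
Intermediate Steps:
s(a) = (49 + a)*(53 + a)
X = -3 + √7 (X = -3 + √(6 + 1) = -3 + √7 ≈ -0.35425)
s(86)*X = (2597 + 86² + 102*86)*(-3 + √7) = (2597 + 7396 + 8772)*(-3 + √7) = 18765*(-3 + √7) = -56295 + 18765*√7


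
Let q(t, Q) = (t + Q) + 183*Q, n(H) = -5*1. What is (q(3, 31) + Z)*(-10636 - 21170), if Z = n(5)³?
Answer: -177541092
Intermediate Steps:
n(H) = -5
q(t, Q) = t + 184*Q (q(t, Q) = (Q + t) + 183*Q = t + 184*Q)
Z = -125 (Z = (-5)³ = -125)
(q(3, 31) + Z)*(-10636 - 21170) = ((3 + 184*31) - 125)*(-10636 - 21170) = ((3 + 5704) - 125)*(-31806) = (5707 - 125)*(-31806) = 5582*(-31806) = -177541092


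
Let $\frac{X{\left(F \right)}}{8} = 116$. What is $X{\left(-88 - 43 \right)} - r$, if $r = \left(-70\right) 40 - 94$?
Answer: $3822$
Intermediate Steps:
$X{\left(F \right)} = 928$ ($X{\left(F \right)} = 8 \cdot 116 = 928$)
$r = -2894$ ($r = -2800 - 94 = -2894$)
$X{\left(-88 - 43 \right)} - r = 928 - -2894 = 928 + 2894 = 3822$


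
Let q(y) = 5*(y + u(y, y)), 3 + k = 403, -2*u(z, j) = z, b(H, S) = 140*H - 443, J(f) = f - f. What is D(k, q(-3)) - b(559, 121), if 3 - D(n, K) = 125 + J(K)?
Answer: -77939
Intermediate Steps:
J(f) = 0
b(H, S) = -443 + 140*H
u(z, j) = -z/2
k = 400 (k = -3 + 403 = 400)
q(y) = 5*y/2 (q(y) = 5*(y - y/2) = 5*(y/2) = 5*y/2)
D(n, K) = -122 (D(n, K) = 3 - (125 + 0) = 3 - 1*125 = 3 - 125 = -122)
D(k, q(-3)) - b(559, 121) = -122 - (-443 + 140*559) = -122 - (-443 + 78260) = -122 - 1*77817 = -122 - 77817 = -77939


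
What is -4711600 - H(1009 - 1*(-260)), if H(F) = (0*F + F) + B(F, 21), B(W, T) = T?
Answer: -4712890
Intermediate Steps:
H(F) = 21 + F (H(F) = (0*F + F) + 21 = (0 + F) + 21 = F + 21 = 21 + F)
-4711600 - H(1009 - 1*(-260)) = -4711600 - (21 + (1009 - 1*(-260))) = -4711600 - (21 + (1009 + 260)) = -4711600 - (21 + 1269) = -4711600 - 1*1290 = -4711600 - 1290 = -4712890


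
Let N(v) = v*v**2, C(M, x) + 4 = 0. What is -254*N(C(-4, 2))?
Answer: 16256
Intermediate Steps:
C(M, x) = -4 (C(M, x) = -4 + 0 = -4)
N(v) = v**3
-254*N(C(-4, 2)) = -254*(-4)**3 = -254*(-64) = 16256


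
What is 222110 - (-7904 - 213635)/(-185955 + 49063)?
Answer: 30404860581/136892 ≈ 2.2211e+5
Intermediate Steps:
222110 - (-7904 - 213635)/(-185955 + 49063) = 222110 - (-221539)/(-136892) = 222110 - (-221539)*(-1)/136892 = 222110 - 1*221539/136892 = 222110 - 221539/136892 = 30404860581/136892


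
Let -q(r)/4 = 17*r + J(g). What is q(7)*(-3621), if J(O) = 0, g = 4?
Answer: 1723596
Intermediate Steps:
q(r) = -68*r (q(r) = -4*(17*r + 0) = -68*r)
q(7)*(-3621) = -68*7*(-3621) = -476*(-3621) = 1723596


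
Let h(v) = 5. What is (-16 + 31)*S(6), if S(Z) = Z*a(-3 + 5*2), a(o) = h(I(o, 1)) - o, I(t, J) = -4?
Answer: -180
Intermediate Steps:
a(o) = 5 - o
S(Z) = -2*Z (S(Z) = Z*(5 - (-3 + 5*2)) = Z*(5 - (-3 + 10)) = Z*(5 - 1*7) = Z*(5 - 7) = Z*(-2) = -2*Z)
(-16 + 31)*S(6) = (-16 + 31)*(-2*6) = 15*(-12) = -180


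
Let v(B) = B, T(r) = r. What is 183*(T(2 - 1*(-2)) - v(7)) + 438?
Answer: -111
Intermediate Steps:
183*(T(2 - 1*(-2)) - v(7)) + 438 = 183*((2 - 1*(-2)) - 1*7) + 438 = 183*((2 + 2) - 7) + 438 = 183*(4 - 7) + 438 = 183*(-3) + 438 = -549 + 438 = -111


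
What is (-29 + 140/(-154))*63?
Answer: -20727/11 ≈ -1884.3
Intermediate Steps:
(-29 + 140/(-154))*63 = (-29 + 140*(-1/154))*63 = (-29 - 10/11)*63 = -329/11*63 = -20727/11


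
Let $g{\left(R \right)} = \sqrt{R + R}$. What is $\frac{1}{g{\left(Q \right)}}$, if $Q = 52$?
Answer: $\frac{\sqrt{26}}{52} \approx 0.098058$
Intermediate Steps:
$g{\left(R \right)} = \sqrt{2} \sqrt{R}$ ($g{\left(R \right)} = \sqrt{2 R} = \sqrt{2} \sqrt{R}$)
$\frac{1}{g{\left(Q \right)}} = \frac{1}{\sqrt{2} \sqrt{52}} = \frac{1}{\sqrt{2} \cdot 2 \sqrt{13}} = \frac{1}{2 \sqrt{26}} = \frac{\sqrt{26}}{52}$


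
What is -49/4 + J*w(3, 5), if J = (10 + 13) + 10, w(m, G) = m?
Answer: 347/4 ≈ 86.750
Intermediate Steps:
J = 33 (J = 23 + 10 = 33)
-49/4 + J*w(3, 5) = -49/4 + 33*3 = -49*¼ + 99 = -49/4 + 99 = 347/4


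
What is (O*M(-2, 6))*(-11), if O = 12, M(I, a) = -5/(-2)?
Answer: -330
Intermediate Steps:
M(I, a) = 5/2 (M(I, a) = -5*(-½) = 5/2)
(O*M(-2, 6))*(-11) = (12*(5/2))*(-11) = 30*(-11) = -330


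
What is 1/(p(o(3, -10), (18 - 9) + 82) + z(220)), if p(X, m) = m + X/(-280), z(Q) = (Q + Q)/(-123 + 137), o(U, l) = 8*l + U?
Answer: 280/34357 ≈ 0.0081497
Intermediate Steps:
o(U, l) = U + 8*l
z(Q) = Q/7 (z(Q) = (2*Q)/14 = (2*Q)*(1/14) = Q/7)
p(X, m) = m - X/280 (p(X, m) = m + X*(-1/280) = m - X/280)
1/(p(o(3, -10), (18 - 9) + 82) + z(220)) = 1/((((18 - 9) + 82) - (3 + 8*(-10))/280) + (⅐)*220) = 1/(((9 + 82) - (3 - 80)/280) + 220/7) = 1/((91 - 1/280*(-77)) + 220/7) = 1/((91 + 11/40) + 220/7) = 1/(3651/40 + 220/7) = 1/(34357/280) = 280/34357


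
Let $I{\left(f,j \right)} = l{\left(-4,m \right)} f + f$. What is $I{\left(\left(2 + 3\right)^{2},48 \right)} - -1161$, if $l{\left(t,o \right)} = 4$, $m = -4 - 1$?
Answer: $1286$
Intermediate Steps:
$m = -5$
$I{\left(f,j \right)} = 5 f$ ($I{\left(f,j \right)} = 4 f + f = 5 f$)
$I{\left(\left(2 + 3\right)^{2},48 \right)} - -1161 = 5 \left(2 + 3\right)^{2} - -1161 = 5 \cdot 5^{2} + 1161 = 5 \cdot 25 + 1161 = 125 + 1161 = 1286$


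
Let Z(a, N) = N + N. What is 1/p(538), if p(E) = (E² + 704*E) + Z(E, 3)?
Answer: 1/668202 ≈ 1.4966e-6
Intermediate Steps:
Z(a, N) = 2*N
p(E) = 6 + E² + 704*E (p(E) = (E² + 704*E) + 2*3 = (E² + 704*E) + 6 = 6 + E² + 704*E)
1/p(538) = 1/(6 + 538² + 704*538) = 1/(6 + 289444 + 378752) = 1/668202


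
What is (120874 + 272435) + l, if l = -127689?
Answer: 265620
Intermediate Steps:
(120874 + 272435) + l = (120874 + 272435) - 127689 = 393309 - 127689 = 265620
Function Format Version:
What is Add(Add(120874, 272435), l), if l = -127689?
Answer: 265620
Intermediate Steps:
Add(Add(120874, 272435), l) = Add(Add(120874, 272435), -127689) = Add(393309, -127689) = 265620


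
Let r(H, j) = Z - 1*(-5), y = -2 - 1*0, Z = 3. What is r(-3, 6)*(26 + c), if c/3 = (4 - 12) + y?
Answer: -32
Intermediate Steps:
y = -2 (y = -2 + 0 = -2)
r(H, j) = 8 (r(H, j) = 3 - 1*(-5) = 3 + 5 = 8)
c = -30 (c = 3*((4 - 12) - 2) = 3*(-8 - 2) = 3*(-10) = -30)
r(-3, 6)*(26 + c) = 8*(26 - 30) = 8*(-4) = -32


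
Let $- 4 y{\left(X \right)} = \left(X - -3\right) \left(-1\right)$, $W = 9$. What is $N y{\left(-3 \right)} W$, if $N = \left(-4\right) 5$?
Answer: $0$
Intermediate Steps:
$N = -20$
$y{\left(X \right)} = \frac{3}{4} + \frac{X}{4}$ ($y{\left(X \right)} = - \frac{\left(X - -3\right) \left(-1\right)}{4} = - \frac{\left(X + 3\right) \left(-1\right)}{4} = - \frac{\left(3 + X\right) \left(-1\right)}{4} = - \frac{-3 - X}{4} = \frac{3}{4} + \frac{X}{4}$)
$N y{\left(-3 \right)} W = - 20 \left(\frac{3}{4} + \frac{1}{4} \left(-3\right)\right) 9 = - 20 \left(\frac{3}{4} - \frac{3}{4}\right) 9 = \left(-20\right) 0 \cdot 9 = 0 \cdot 9 = 0$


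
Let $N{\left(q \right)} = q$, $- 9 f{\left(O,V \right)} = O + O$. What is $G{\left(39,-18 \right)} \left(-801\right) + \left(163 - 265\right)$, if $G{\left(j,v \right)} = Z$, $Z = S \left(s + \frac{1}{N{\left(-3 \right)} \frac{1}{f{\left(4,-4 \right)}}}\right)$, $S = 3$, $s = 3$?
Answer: $-8023$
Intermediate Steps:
$f{\left(O,V \right)} = - \frac{2 O}{9}$ ($f{\left(O,V \right)} = - \frac{O + O}{9} = - \frac{2 O}{9}$)
$Z = \frac{89}{9}$ ($Z = 3 \left(3 + \frac{1}{\left(-3\right) \frac{1}{\left(- \frac{2}{9}\right) 4}}\right) = 3 \left(3 + \frac{1}{\left(-3\right) \frac{1}{- \frac{8}{9}}}\right) = 3 \left(3 + \frac{1}{\left(-3\right) \left(- \frac{9}{8}\right)}\right) = 3 \left(3 + \frac{1}{\frac{27}{8}}\right) = 3 \left(3 + \frac{8}{27}\right) = 3 \cdot \frac{89}{27} = \frac{89}{9} \approx 9.8889$)
$G{\left(j,v \right)} = \frac{89}{9}$
$G{\left(39,-18 \right)} \left(-801\right) + \left(163 - 265\right) = \frac{89}{9} \left(-801\right) + \left(163 - 265\right) = -7921 + \left(163 - 265\right) = -7921 - 102 = -8023$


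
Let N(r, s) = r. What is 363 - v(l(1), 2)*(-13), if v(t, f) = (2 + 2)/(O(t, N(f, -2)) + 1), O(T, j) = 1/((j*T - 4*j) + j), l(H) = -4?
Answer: 419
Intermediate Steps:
O(T, j) = 1/(-3*j + T*j) (O(T, j) = 1/((T*j - 4*j) + j) = 1/((-4*j + T*j) + j) = 1/(-3*j + T*j))
v(t, f) = 4/(1 + 1/(f*(-3 + t))) (v(t, f) = (2 + 2)/(1/(f*(-3 + t)) + 1) = 4/(1 + 1/(f*(-3 + t))))
363 - v(l(1), 2)*(-13) = 363 - 4*2*(-3 - 4)/(1 + 2*(-3 - 4))*(-13) = 363 - 4*2*(-7)/(1 + 2*(-7))*(-13) = 363 - 4*2*(-7)/(1 - 14)*(-13) = 363 - 4*2*(-7)/(-13)*(-13) = 363 - 4*2*(-1/13)*(-7)*(-13) = 363 - 56*(-13)/13 = 363 - 1*(-56) = 363 + 56 = 419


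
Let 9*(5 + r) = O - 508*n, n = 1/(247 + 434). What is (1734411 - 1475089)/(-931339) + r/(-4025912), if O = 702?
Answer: -6399138507929807/22980617199453672 ≈ -0.27846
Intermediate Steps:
n = 1/681 ≈ 0.0014684
r = 446909/6129 (r = -5 + (702 - 508*1/681)/9 = -5 + (702 - 508/681)/9 = -5 + (1/9)*(477554/681) = -5 + 477554/6129 = 446909/6129 ≈ 72.917)
(1734411 - 1475089)/(-931339) + r/(-4025912) = (1734411 - 1475089)/(-931339) + (446909/6129)/(-4025912) = 259322*(-1/931339) + (446909/6129)*(-1/4025912) = -259322/931339 - 446909/24674814648 = -6399138507929807/22980617199453672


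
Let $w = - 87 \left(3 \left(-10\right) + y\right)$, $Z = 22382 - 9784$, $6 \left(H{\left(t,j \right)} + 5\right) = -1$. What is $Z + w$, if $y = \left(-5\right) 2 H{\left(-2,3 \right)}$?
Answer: $10713$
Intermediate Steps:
$H{\left(t,j \right)} = - \frac{31}{6}$ ($H{\left(t,j \right)} = -5 + \frac{1}{6} \left(-1\right) = -5 - \frac{1}{6} = - \frac{31}{6}$)
$Z = 12598$ ($Z = 22382 - 9784 = 12598$)
$y = \frac{155}{3}$ ($y = \left(-5\right) 2 \left(- \frac{31}{6}\right) = \left(-10\right) \left(- \frac{31}{6}\right) = \frac{155}{3} \approx 51.667$)
$w = -1885$ ($w = - 87 \left(3 \left(-10\right) + \frac{155}{3}\right) = - 87 \left(-30 + \frac{155}{3}\right) = \left(-87\right) \frac{65}{3} = -1885$)
$Z + w = 12598 - 1885 = 10713$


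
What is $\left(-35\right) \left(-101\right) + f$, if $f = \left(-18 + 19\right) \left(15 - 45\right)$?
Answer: $3505$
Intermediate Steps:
$f = -30$ ($f = 1 \left(-30\right) = -30$)
$\left(-35\right) \left(-101\right) + f = \left(-35\right) \left(-101\right) - 30 = 3535 - 30 = 3505$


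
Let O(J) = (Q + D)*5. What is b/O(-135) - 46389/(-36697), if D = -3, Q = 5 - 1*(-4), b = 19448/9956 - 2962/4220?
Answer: 7549953695167/5781748128900 ≈ 1.3058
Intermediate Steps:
b = 6572611/5251790 (b = 19448*(1/9956) - 2962*1/4220 = 4862/2489 - 1481/2110 = 6572611/5251790 ≈ 1.2515)
Q = 9 (Q = 5 + 4 = 9)
O(J) = 30 (O(J) = (9 - 3)*5 = 6*5 = 30)
b/O(-135) - 46389/(-36697) = (6572611/5251790)/30 - 46389/(-36697) = (6572611/5251790)*(1/30) - 46389*(-1/36697) = 6572611/157553700 + 46389/36697 = 7549953695167/5781748128900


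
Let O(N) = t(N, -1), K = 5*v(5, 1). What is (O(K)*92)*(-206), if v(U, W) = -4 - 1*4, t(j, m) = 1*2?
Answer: -37904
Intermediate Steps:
t(j, m) = 2
v(U, W) = -8 (v(U, W) = -4 - 4 = -8)
K = -40 (K = 5*(-8) = -40)
O(N) = 2
(O(K)*92)*(-206) = (2*92)*(-206) = 184*(-206) = -37904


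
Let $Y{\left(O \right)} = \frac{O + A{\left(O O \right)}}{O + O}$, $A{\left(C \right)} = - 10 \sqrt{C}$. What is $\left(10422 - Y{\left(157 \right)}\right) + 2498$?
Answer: $\frac{25849}{2} \approx 12925.0$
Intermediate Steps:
$Y{\left(O \right)} = \frac{O - 10 \sqrt{O^{2}}}{2 O}$ ($Y{\left(O \right)} = \frac{O - 10 \sqrt{O O}}{O + O} = \frac{O - 10 \sqrt{O^{2}}}{2 O}$)
$\left(10422 - Y{\left(157 \right)}\right) + 2498 = \left(10422 - \frac{157 - 10 \sqrt{157^{2}}}{2 \cdot 157}\right) + 2498 = \left(10422 - \frac{1}{2} \cdot \frac{1}{157} \left(157 - 10 \sqrt{24649}\right)\right) + 2498 = \left(10422 - \frac{1}{2} \cdot \frac{1}{157} \left(157 - 1570\right)\right) + 2498 = \left(10422 - \frac{1}{2} \cdot \frac{1}{157} \left(-1413\right)\right) + 2498 = \left(10422 - - \frac{9}{2}\right) + 2498 = \left(10422 + \frac{9}{2}\right) + 2498 = \frac{20853}{2} + 2498 = \frac{25849}{2}$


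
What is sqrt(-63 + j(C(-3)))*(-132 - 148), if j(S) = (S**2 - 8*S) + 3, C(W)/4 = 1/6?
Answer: -560*I*sqrt(146)/3 ≈ -2255.5*I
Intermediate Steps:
C(W) = 2/3 (C(W) = 4/6 = 4*(1/6) = 2/3)
j(S) = 3 + S**2 - 8*S
sqrt(-63 + j(C(-3)))*(-132 - 148) = sqrt(-63 + (3 + (2/3)**2 - 8*2/3))*(-132 - 148) = sqrt(-63 + (3 + 4/9 - 16/3))*(-280) = sqrt(-63 - 17/9)*(-280) = sqrt(-584/9)*(-280) = (2*I*sqrt(146)/3)*(-280) = -560*I*sqrt(146)/3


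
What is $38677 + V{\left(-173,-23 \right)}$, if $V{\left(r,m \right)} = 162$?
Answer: $38839$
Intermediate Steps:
$38677 + V{\left(-173,-23 \right)} = 38677 + 162 = 38839$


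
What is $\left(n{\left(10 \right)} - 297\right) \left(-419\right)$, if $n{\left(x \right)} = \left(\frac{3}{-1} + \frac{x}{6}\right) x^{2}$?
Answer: $\frac{540929}{3} \approx 1.8031 \cdot 10^{5}$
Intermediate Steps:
$n{\left(x \right)} = x^{2} \left(-3 + \frac{x}{6}\right)$ ($n{\left(x \right)} = \left(3 \left(-1\right) + x \frac{1}{6}\right) x^{2} = \left(-3 + \frac{x}{6}\right) x^{2} = x^{2} \left(-3 + \frac{x}{6}\right)$)
$\left(n{\left(10 \right)} - 297\right) \left(-419\right) = \left(\frac{10^{2} \left(-18 + 10\right)}{6} - 297\right) \left(-419\right) = \left(\frac{1}{6} \cdot 100 \left(-8\right) - 297\right) \left(-419\right) = \left(- \frac{400}{3} - 297\right) \left(-419\right) = \left(- \frac{1291}{3}\right) \left(-419\right) = \frac{540929}{3}$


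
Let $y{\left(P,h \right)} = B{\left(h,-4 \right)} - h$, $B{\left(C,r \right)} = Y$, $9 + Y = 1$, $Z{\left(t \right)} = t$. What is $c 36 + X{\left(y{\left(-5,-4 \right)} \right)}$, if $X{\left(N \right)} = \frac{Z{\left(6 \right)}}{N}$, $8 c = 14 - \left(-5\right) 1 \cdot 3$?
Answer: $129$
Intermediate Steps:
$Y = -8$ ($Y = -9 + 1 = -8$)
$c = \frac{29}{8}$ ($c = \frac{14 - \left(-5\right) 1 \cdot 3}{8} = \frac{14 - \left(-5\right) 3}{8} = \frac{14 - -15}{8} = \frac{14 + 15}{8} = \frac{1}{8} \cdot 29 = \frac{29}{8} \approx 3.625$)
$B{\left(C,r \right)} = -8$
$y{\left(P,h \right)} = -8 - h$
$X{\left(N \right)} = \frac{6}{N}$
$c 36 + X{\left(y{\left(-5,-4 \right)} \right)} = \frac{29}{8} \cdot 36 + \frac{6}{-8 - -4} = \frac{261}{2} + \frac{6}{-8 + 4} = \frac{261}{2} + \frac{6}{-4} = \frac{261}{2} + 6 \left(- \frac{1}{4}\right) = \frac{261}{2} - \frac{3}{2} = 129$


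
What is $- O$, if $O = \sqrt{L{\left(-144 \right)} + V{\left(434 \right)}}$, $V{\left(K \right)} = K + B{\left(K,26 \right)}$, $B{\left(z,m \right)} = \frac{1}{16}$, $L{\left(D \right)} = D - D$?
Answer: $- \frac{\sqrt{6945}}{4} \approx -20.834$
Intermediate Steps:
$L{\left(D \right)} = 0$
$B{\left(z,m \right)} = \frac{1}{16}$
$V{\left(K \right)} = \frac{1}{16} + K$ ($V{\left(K \right)} = K + \frac{1}{16} = \frac{1}{16} + K$)
$O = \frac{\sqrt{6945}}{4}$ ($O = \sqrt{0 + \left(\frac{1}{16} + 434\right)} = \sqrt{0 + \frac{6945}{16}} = \sqrt{\frac{6945}{16}} = \frac{\sqrt{6945}}{4} \approx 20.834$)
$- O = - \frac{\sqrt{6945}}{4}$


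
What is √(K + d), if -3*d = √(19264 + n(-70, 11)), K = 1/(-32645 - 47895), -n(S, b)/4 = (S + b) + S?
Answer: √(-181215 - 9730037400*√4945)/120810 ≈ 6.8469*I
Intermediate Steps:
n(S, b) = -8*S - 4*b (n(S, b) = -4*((S + b) + S) = -4*(b + 2*S) = -8*S - 4*b)
K = -1/80540 (K = 1/(-80540) = -1/80540 ≈ -1.2416e-5)
d = -2*√4945/3 (d = -√(19264 + (-8*(-70) - 4*11))/3 = -√(19264 + (560 - 44))/3 = -√(19264 + 516)/3 = -2*√4945/3 ≈ -46.880)
√(K + d) = √(-1/80540 - 2*√4945/3)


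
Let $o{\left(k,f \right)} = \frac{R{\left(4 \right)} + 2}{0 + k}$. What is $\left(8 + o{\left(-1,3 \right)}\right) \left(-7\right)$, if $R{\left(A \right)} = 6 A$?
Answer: $126$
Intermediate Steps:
$o{\left(k,f \right)} = \frac{26}{k}$ ($o{\left(k,f \right)} = \frac{6 \cdot 4 + 2}{0 + k} = \frac{24 + 2}{k} = \frac{26}{k}$)
$\left(8 + o{\left(-1,3 \right)}\right) \left(-7\right) = \left(8 + \frac{26}{-1}\right) \left(-7\right) = \left(8 + 26 \left(-1\right)\right) \left(-7\right) = \left(8 - 26\right) \left(-7\right) = \left(-18\right) \left(-7\right) = 126$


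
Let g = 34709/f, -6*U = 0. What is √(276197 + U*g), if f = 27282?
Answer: √276197 ≈ 525.54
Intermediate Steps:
U = 0 (U = -⅙*0 = 0)
g = 34709/27282 ≈ 1.2722
√(276197 + U*g) = √(276197 + 0*(34709/27282)) = √(276197 + 0) = √276197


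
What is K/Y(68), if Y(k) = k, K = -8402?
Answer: -4201/34 ≈ -123.56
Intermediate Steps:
K/Y(68) = -8402/68 = -8402*1/68 = -4201/34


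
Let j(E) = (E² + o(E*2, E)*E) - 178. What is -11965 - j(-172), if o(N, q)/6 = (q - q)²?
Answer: -41371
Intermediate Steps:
o(N, q) = 0 (o(N, q) = 6*(q - q)² = 6*0² = 6*0 = 0)
j(E) = -178 + E² (j(E) = (E² + 0*E) - 178 = (E² + 0) - 178 = E² - 178 = -178 + E²)
-11965 - j(-172) = -11965 - (-178 + (-172)²) = -11965 - (-178 + 29584) = -11965 - 1*29406 = -11965 - 29406 = -41371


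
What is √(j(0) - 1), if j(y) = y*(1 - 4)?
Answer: I ≈ 1.0*I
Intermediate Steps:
j(y) = -3*y (j(y) = y*(-3) = -3*y)
√(j(0) - 1) = √(-3*0 - 1) = √(0 - 1) = √(-1) = I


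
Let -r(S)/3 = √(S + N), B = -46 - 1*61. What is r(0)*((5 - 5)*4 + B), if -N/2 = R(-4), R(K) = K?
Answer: 642*√2 ≈ 907.92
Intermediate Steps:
N = 8 (N = -2*(-4) = 8)
B = -107 (B = -46 - 61 = -107)
r(S) = -3*√(8 + S) (r(S) = -3*√(S + 8) = -3*√(8 + S))
r(0)*((5 - 5)*4 + B) = (-3*√(8 + 0))*((5 - 5)*4 - 107) = (-6*√2)*(0*4 - 107) = (-6*√2)*(0 - 107) = -6*√2*(-107) = 642*√2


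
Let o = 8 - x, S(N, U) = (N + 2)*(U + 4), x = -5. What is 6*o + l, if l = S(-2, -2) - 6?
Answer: 72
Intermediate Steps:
S(N, U) = (2 + N)*(4 + U)
l = -6 (l = (8 + 2*(-2) + 4*(-2) - 2*(-2)) - 6 = (8 - 4 - 8 + 4) - 6 = 0 - 6 = -6)
o = 13 (o = 8 - 1*(-5) = 8 + 5 = 13)
6*o + l = 6*13 - 6 = 78 - 6 = 72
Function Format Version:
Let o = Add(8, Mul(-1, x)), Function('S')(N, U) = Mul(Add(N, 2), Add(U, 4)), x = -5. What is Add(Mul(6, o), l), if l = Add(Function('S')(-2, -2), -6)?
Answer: 72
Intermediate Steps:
Function('S')(N, U) = Mul(Add(2, N), Add(4, U))
l = -6 (l = Add(Add(8, Mul(2, -2), Mul(4, -2), Mul(-2, -2)), -6) = Add(Add(8, -4, -8, 4), -6) = Add(0, -6) = -6)
o = 13 (o = Add(8, Mul(-1, -5)) = Add(8, 5) = 13)
Add(Mul(6, o), l) = Add(Mul(6, 13), -6) = Add(78, -6) = 72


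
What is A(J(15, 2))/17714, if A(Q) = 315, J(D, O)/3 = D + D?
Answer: 315/17714 ≈ 0.017783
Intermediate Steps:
J(D, O) = 6*D (J(D, O) = 3*(D + D) = 3*(2*D) = 6*D)
A(J(15, 2))/17714 = 315/17714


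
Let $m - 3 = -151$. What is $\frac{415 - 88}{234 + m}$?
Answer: $\frac{327}{86} \approx 3.8023$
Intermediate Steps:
$m = -148$ ($m = 3 - 151 = -148$)
$\frac{415 - 88}{234 + m} = \frac{415 - 88}{234 - 148} = \frac{327}{86}$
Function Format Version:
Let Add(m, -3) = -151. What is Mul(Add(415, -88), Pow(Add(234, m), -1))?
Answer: Rational(327, 86) ≈ 3.8023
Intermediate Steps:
m = -148 (m = Add(3, -151) = -148)
Mul(Add(415, -88), Pow(Add(234, m), -1)) = Mul(Add(415, -88), Pow(Add(234, -148), -1)) = Mul(327, Pow(86, -1)) = Mul(327, Rational(1, 86)) = Rational(327, 86)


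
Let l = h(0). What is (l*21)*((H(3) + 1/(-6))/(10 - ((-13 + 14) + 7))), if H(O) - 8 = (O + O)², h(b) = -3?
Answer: -5523/4 ≈ -1380.8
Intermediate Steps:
l = -3
H(O) = 8 + 4*O² (H(O) = 8 + (O + O)² = 8 + (2*O)² = 8 + 4*O²)
(l*21)*((H(3) + 1/(-6))/(10 - ((-13 + 14) + 7))) = (-3*21)*(((8 + 4*3²) + 1/(-6))/(10 - ((-13 + 14) + 7))) = -63*((8 + 4*9) - ⅙)/(10 - (1 + 7)) = -63*((8 + 36) - ⅙)/(10 - 1*8) = -63*(44 - ⅙)/(10 - 8) = -5523/(2*2) = -63*263/12 = -5523/4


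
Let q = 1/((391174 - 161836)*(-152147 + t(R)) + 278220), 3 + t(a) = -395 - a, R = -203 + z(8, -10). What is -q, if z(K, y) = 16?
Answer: 1/34941200784 ≈ 2.8619e-11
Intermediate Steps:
R = -187 (R = -203 + 16 = -187)
t(a) = -398 - a (t(a) = -3 + (-395 - a) = -398 - a)
q = -1/34941200784 (q = 1/((391174 - 161836)*(-152147 + (-398 - 1*(-187))) + 278220) = 1/(229338*(-152147 + (-398 + 187)) + 278220) = 1/(229338*(-152147 - 211) + 278220) = 1/(229338*(-152358) + 278220) = 1/(-34941479004 + 278220) = 1/(-34941200784) = -1/34941200784 ≈ -2.8619e-11)
-q = -1*(-1/34941200784) = 1/34941200784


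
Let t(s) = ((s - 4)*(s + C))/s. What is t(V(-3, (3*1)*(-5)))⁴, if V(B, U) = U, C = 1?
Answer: 5006411536/50625 ≈ 98892.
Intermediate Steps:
t(s) = (1 + s)*(-4 + s)/s (t(s) = ((s - 4)*(s + 1))/s = ((-4 + s)*(1 + s))/s = ((1 + s)*(-4 + s))/s = (1 + s)*(-4 + s)/s)
t(V(-3, (3*1)*(-5)))⁴ = (-3 + (3*1)*(-5) - 4/((3*1)*(-5)))⁴ = (-3 + 3*(-5) - 4/(3*(-5)))⁴ = (-3 - 15 - 4/(-15))⁴ = (-3 - 15 - 4*(-1/15))⁴ = (-3 - 15 + 4/15)⁴ = (-266/15)⁴ = 5006411536/50625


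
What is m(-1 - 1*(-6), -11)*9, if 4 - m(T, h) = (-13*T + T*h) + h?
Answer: 1215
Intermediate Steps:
m(T, h) = 4 - h + 13*T - T*h (m(T, h) = 4 - ((-13*T + T*h) + h) = 4 - (h - 13*T + T*h) = 4 + (-h + 13*T - T*h) = 4 - h + 13*T - T*h)
m(-1 - 1*(-6), -11)*9 = (4 - 1*(-11) + 13*(-1 - 1*(-6)) - 1*(-1 - 1*(-6))*(-11))*9 = (4 + 11 + 13*(-1 + 6) - 1*(-1 + 6)*(-11))*9 = (4 + 11 + 13*5 - 1*5*(-11))*9 = (4 + 11 + 65 + 55)*9 = 135*9 = 1215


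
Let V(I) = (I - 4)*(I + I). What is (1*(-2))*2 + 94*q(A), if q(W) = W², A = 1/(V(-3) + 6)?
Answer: -4561/1152 ≈ -3.9592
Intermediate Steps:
V(I) = 2*I*(-4 + I) (V(I) = (-4 + I)*(2*I) = 2*I*(-4 + I))
A = 1/48 (A = 1/(2*(-3)*(-4 - 3) + 6) = 1/(2*(-3)*(-7) + 6) = 1/(42 + 6) = 1/48 ≈ 0.020833)
(1*(-2))*2 + 94*q(A) = (1*(-2))*2 + 94*(1/48)² = -2*2 + 94*(1/2304) = -4 + 47/1152 = -4561/1152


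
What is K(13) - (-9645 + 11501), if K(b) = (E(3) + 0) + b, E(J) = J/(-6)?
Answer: -3687/2 ≈ -1843.5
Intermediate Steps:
E(J) = -J/6 (E(J) = J*(-1/6) = -J/6)
K(b) = -1/2 + b (K(b) = (-1/6*3 + 0) + b = (-1/2 + 0) + b = -1/2 + b)
K(13) - (-9645 + 11501) = (-1/2 + 13) - (-9645 + 11501) = 25/2 - 1*1856 = 25/2 - 1856 = -3687/2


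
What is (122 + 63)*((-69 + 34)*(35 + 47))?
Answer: -530950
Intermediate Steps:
(122 + 63)*((-69 + 34)*(35 + 47)) = 185*(-35*82) = 185*(-2870) = -530950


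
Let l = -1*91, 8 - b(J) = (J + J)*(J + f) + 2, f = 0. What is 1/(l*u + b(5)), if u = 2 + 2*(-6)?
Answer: 1/866 ≈ 0.0011547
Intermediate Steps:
b(J) = 6 - 2*J**2 (b(J) = 8 - ((J + J)*(J + 0) + 2) = 8 - ((2*J)*J + 2) = 8 - (2*J**2 + 2) = 8 - (2 + 2*J**2) = 8 + (-2 - 2*J**2) = 6 - 2*J**2)
u = -10 (u = 2 - 12 = -10)
l = -91
1/(l*u + b(5)) = 1/(-91*(-10) + (6 - 2*5**2)) = 1/(910 + (6 - 2*25)) = 1/(910 + (6 - 50)) = 1/(910 - 44) = 1/866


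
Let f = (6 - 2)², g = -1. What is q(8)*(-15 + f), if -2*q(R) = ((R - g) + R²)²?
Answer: -5329/2 ≈ -2664.5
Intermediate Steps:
f = 16 (f = 4² = 16)
q(R) = -(1 + R + R²)²/2 (q(R) = -((R - 1*(-1)) + R²)²/2 = -((R + 1) + R²)²/2 = -((1 + R) + R²)²/2 = -(1 + R + R²)²/2)
q(8)*(-15 + f) = (-(1 + 8 + 8²)²/2)*(-15 + 16) = -(1 + 8 + 64)²/2*1 = -½*73²*1 = -½*5329*1 = -5329/2*1 = -5329/2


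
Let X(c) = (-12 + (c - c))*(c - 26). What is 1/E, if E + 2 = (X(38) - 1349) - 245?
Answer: -1/1740 ≈ -0.00057471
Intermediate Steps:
X(c) = 312 - 12*c (X(c) = (-12 + 0)*(-26 + c) = -12*(-26 + c) = 312 - 12*c)
E = -1740 (E = -2 + (((312 - 12*38) - 1349) - 245) = -2 + (((312 - 456) - 1349) - 245) = -2 + ((-144 - 1349) - 245) = -2 + (-1493 - 245) = -2 - 1738 = -1740)
1/E = 1/(-1740) = -1/1740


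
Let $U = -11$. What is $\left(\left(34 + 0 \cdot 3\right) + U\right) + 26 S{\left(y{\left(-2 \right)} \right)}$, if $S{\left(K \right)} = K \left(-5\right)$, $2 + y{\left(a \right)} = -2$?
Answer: $543$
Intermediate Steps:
$y{\left(a \right)} = -4$ ($y{\left(a \right)} = -2 - 2 = -4$)
$S{\left(K \right)} = - 5 K$
$\left(\left(34 + 0 \cdot 3\right) + U\right) + 26 S{\left(y{\left(-2 \right)} \right)} = \left(\left(34 + 0 \cdot 3\right) - 11\right) + 26 \left(\left(-5\right) \left(-4\right)\right) = \left(\left(34 + 0\right) - 11\right) + 26 \cdot 20 = \left(34 - 11\right) + 520 = 23 + 520 = 543$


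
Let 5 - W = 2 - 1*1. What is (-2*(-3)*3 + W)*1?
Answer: 22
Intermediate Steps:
W = 4 (W = 5 - (2 - 1*1) = 5 - (2 - 1) = 5 - 1*1 = 5 - 1 = 4)
(-2*(-3)*3 + W)*1 = (-2*(-3)*3 + 4)*1 = (6*3 + 4)*1 = (18 + 4)*1 = 22*1 = 22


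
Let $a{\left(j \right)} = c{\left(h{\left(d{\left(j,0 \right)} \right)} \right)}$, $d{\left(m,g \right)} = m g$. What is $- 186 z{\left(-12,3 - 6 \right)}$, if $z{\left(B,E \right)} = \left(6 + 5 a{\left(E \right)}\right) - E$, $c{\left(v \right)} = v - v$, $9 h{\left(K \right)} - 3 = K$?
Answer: $-1674$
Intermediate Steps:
$d{\left(m,g \right)} = g m$
$h{\left(K \right)} = \frac{1}{3} + \frac{K}{9}$
$c{\left(v \right)} = 0$
$a{\left(j \right)} = 0$
$z{\left(B,E \right)} = 6 - E$ ($z{\left(B,E \right)} = \left(6 + 5 \cdot 0\right) - E = \left(6 + 0\right) - E = 6 - E$)
$- 186 z{\left(-12,3 - 6 \right)} = - 186 \left(6 - \left(3 - 6\right)\right) = - 186 \left(6 - -3\right) = - 186 \left(6 + 3\right) = \left(-186\right) 9 = -1674$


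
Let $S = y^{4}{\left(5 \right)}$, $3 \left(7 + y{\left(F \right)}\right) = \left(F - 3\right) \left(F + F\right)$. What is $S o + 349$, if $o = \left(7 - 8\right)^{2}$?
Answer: $\frac{28270}{81} \approx 349.01$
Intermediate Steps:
$o = 1$ ($o = \left(-1\right)^{2} = 1$)
$y{\left(F \right)} = -7 + \frac{2 F \left(-3 + F\right)}{3}$ ($y{\left(F \right)} = -7 + \frac{\left(F - 3\right) \left(F + F\right)}{3} = -7 + \frac{\left(-3 + F\right) 2 F}{3} = -7 + \frac{2 F \left(-3 + F\right)}{3}$)
$S = \frac{1}{81}$ ($S = \left(-7 - 10 + \frac{2 \cdot 5^{2}}{3}\right)^{4} = \left(-7 - 10 + \frac{2}{3} \cdot 25\right)^{4} = \left(-7 - 10 + \frac{50}{3}\right)^{4} = \left(- \frac{1}{3}\right)^{4} = \frac{1}{81} \approx 0.012346$)
$S o + 349 = \frac{1}{81} \cdot 1 + 349 = \frac{1}{81} + 349 = \frac{28270}{81}$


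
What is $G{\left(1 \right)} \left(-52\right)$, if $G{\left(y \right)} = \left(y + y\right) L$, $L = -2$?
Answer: $208$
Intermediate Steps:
$G{\left(y \right)} = - 4 y$ ($G{\left(y \right)} = \left(y + y\right) \left(-2\right) = 2 y \left(-2\right) = - 4 y$)
$G{\left(1 \right)} \left(-52\right) = \left(-4\right) 1 \left(-52\right) = \left(-4\right) \left(-52\right) = 208$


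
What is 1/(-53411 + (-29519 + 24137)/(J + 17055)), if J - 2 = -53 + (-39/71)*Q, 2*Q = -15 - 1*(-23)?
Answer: -15476/826593535 ≈ -1.8723e-5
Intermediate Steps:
Q = 4 (Q = (-15 - 1*(-23))/2 = (-15 + 23)/2 = (1/2)*8 = 4)
J = -3777/71 (J = 2 + (-53 - 39/71*4) = 2 + (-53 - 156/71) = 2 - 3919/71 = -3777/71 ≈ -53.197)
1/(-53411 + (-29519 + 24137)/(J + 17055)) = 1/(-53411 + (-29519 + 24137)/(-3777/71 + 17055)) = 1/(-53411 - 5382/1207128/71) = 1/(-53411 - 5382*71/1207128) = 1/(-53411 - 4899/15476) = 1/(-826593535/15476) = -15476/826593535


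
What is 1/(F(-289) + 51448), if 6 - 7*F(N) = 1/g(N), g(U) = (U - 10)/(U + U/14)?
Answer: 29302/1507550077 ≈ 1.9437e-5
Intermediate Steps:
g(U) = 14*(-10 + U)/(15*U) (g(U) = (-10 + U)/(U + U*(1/14)) = (-10 + U)/(U + U/14) = (-10 + U)/((15*U/14)) = (-10 + U)*(14/(15*U)) = 14*(-10 + U)/(15*U))
F(N) = 6/7 - 15*N/(98*(-10 + N)) (F(N) = 6/7 - 15*N/(14*(-10 + N))/7 = 6/7 - 15*N/(98*(-10 + N)))
1/(F(-289) + 51448) = 1/(3*(-280 + 23*(-289))/(98*(-10 - 289)) + 51448) = 1/((3/98)*(-280 - 6647)/(-299) + 51448) = 1/((3/98)*(-1/299)*(-6927) + 51448) = 1/(20781/29302 + 51448) = 1/(1507550077/29302) = 29302/1507550077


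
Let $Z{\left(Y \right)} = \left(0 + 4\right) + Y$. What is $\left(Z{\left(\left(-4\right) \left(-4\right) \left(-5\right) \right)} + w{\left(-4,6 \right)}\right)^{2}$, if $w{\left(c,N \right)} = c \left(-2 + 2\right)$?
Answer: $5776$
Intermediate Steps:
$w{\left(c,N \right)} = 0$ ($w{\left(c,N \right)} = c 0 = 0$)
$Z{\left(Y \right)} = 4 + Y$
$\left(Z{\left(\left(-4\right) \left(-4\right) \left(-5\right) \right)} + w{\left(-4,6 \right)}\right)^{2} = \left(\left(4 + \left(-4\right) \left(-4\right) \left(-5\right)\right) + 0\right)^{2} = \left(\left(4 + 16 \left(-5\right)\right) + 0\right)^{2} = \left(\left(4 - 80\right) + 0\right)^{2} = \left(-76 + 0\right)^{2} = \left(-76\right)^{2} = 5776$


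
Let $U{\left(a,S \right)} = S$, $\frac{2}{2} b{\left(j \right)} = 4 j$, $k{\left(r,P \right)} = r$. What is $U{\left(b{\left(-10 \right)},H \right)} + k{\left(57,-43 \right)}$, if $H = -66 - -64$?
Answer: $55$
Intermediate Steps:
$H = -2$ ($H = -66 + 64 = -2$)
$b{\left(j \right)} = 4 j$
$U{\left(b{\left(-10 \right)},H \right)} + k{\left(57,-43 \right)} = -2 + 57 = 55$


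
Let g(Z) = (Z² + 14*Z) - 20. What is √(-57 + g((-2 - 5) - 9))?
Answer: 3*I*√5 ≈ 6.7082*I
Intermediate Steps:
g(Z) = -20 + Z² + 14*Z
√(-57 + g((-2 - 5) - 9)) = √(-57 + (-20 + ((-2 - 5) - 9)² + 14*((-2 - 5) - 9))) = √(-57 + (-20 + (-7 - 9)² + 14*(-7 - 9))) = √(-57 + (-20 + (-16)² + 14*(-16))) = √(-57 + (-20 + 256 - 224)) = √(-57 + 12) = √(-45) = 3*I*√5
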